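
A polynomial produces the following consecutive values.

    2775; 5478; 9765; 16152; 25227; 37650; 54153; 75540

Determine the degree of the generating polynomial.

D1: 2703, 4287, 6387, 9075, 12423, 16503, 21387
D2: 1584, 2100, 2688, 3348, 4080, 4884
D3: 516, 588, 660, 732, 804
D4: 72, 72, 72, 72
The fourth differences are constant, so the polynomial has degree 4.

4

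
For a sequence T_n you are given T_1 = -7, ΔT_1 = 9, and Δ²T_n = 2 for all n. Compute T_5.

41

Build the table forward from the leading diagonal:
Second differences: 2  2  2  2  2
First differences: 9  11  13  15  17
T: -7  2  13  26  41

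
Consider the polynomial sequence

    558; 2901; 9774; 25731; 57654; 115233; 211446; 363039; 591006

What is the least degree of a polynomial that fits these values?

5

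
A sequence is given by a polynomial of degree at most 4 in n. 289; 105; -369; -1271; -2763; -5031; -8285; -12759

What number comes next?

D1: -184  -474  -902  -1492  -2268  -3254  -4474
D2: -290  -428  -590  -776  -986  -1220
D3: -138  -162  -186  -210  -234
D4: -24  -24  -24  -24
Fourth differences constant at -24.
-234 − 24 = -258;  -1220 − 258 = -1478;  -4474 − 1478 = -5952;  -12759 − 5952 = -18711

-18711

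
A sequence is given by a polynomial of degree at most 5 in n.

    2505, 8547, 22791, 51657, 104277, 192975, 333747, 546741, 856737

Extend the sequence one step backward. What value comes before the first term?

477

First differences: 6042  14244  28866  52620  88698  140772  212994  309996
Second differences: 8202  14622  23754  36078  52074  72222  97002
Third differences: 6420  9132  12324  15996  20148  24780
Fourth differences: 2712  3192  3672  4152  4632
Fifth differences: 480  480  480  480
The fifth differences are constant at 480.
Work back: 2712 − 480 = 2232;  6420 − 2232 = 4188;  8202 − 4188 = 4014;  6042 − 4014 = 2028;  2505 − 2028 = 477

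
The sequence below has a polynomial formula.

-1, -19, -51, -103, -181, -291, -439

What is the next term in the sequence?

-631

D1: -18 , -32 , -52 , -78 , -110 , -148
D2: -14 , -20 , -26 , -32 , -38
D3: -6 , -6 , -6 , -6
The third differences are constant (-6).
-38 − 6 = -44;  -148 − 44 = -192;  -439 − 192 = -631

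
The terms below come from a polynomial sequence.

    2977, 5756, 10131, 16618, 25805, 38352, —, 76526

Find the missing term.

54991

Using the first 6 terms:
2779, 4375, 6487, 9187, 12547
1596, 2112, 2700, 3360
516, 588, 660
72, 72
Constant fourth difference = 72.
Extend forward: 660 + 72 = 732;  3360 + 732 = 4092;  12547 + 4092 = 16639;  38352 + 16639 = 54991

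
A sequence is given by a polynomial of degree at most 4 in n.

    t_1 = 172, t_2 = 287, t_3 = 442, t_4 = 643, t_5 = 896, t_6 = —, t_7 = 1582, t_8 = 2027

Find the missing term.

1207

Using the first 5 terms:
D1: 115, 155, 201, 253
D2: 40, 46, 52
D3: 6, 6
Constant third difference = 6.
Extend forward: 52 + 6 = 58;  253 + 58 = 311;  896 + 311 = 1207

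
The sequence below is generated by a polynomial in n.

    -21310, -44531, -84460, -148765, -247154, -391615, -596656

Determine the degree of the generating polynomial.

5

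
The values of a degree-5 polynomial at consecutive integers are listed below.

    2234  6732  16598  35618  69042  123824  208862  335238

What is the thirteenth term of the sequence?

4498, 9866, 19020, 33424, 54782, 85038, 126376
5368, 9154, 14404, 21358, 30256, 41338
3786, 5250, 6954, 8898, 11082
1464, 1704, 1944, 2184
240, 240, 240
The fifth differences are constant (240).
2184 + 240 = 2424;  11082 + 2424 = 13506;  41338 + 13506 = 54844;  126376 + 54844 = 181220;  335238 + 181220 = 516458
2424 + 240 = 2664;  13506 + 2664 = 16170;  54844 + 16170 = 71014;  181220 + 71014 = 252234;  516458 + 252234 = 768692
2664 + 240 = 2904;  16170 + 2904 = 19074;  71014 + 19074 = 90088;  252234 + 90088 = 342322;  768692 + 342322 = 1111014
2904 + 240 = 3144;  19074 + 3144 = 22218;  90088 + 22218 = 112306;  342322 + 112306 = 454628;  1111014 + 454628 = 1565642
3144 + 240 = 3384;  22218 + 3384 = 25602;  112306 + 25602 = 137908;  454628 + 137908 = 592536;  1565642 + 592536 = 2158178

2158178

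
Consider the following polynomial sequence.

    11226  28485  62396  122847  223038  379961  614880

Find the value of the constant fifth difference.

480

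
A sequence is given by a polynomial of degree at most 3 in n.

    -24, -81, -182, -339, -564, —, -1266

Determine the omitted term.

-869

Using the first 5 terms:
-57, -101, -157, -225
-44, -56, -68
-12, -12
Constant third difference = -12.
Extend forward: -68 − 12 = -80;  -225 − 80 = -305;  -564 − 305 = -869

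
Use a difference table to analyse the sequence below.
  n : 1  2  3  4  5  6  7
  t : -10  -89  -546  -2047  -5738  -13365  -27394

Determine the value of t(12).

D1: -79  -457  -1501  -3691  -7627  -14029
D2: -378  -1044  -2190  -3936  -6402
D3: -666  -1146  -1746  -2466
D4: -480  -600  -720
D5: -120  -120
The fifth differences are constant (-120).
-720 − 120 = -840;  -2466 − 840 = -3306;  -6402 − 3306 = -9708;  -14029 − 9708 = -23737;  -27394 − 23737 = -51131
-840 − 120 = -960;  -3306 − 960 = -4266;  -9708 − 4266 = -13974;  -23737 − 13974 = -37711;  -51131 − 37711 = -88842
-960 − 120 = -1080;  -4266 − 1080 = -5346;  -13974 − 5346 = -19320;  -37711 − 19320 = -57031;  -88842 − 57031 = -145873
-1080 − 120 = -1200;  -5346 − 1200 = -6546;  -19320 − 6546 = -25866;  -57031 − 25866 = -82897;  -145873 − 82897 = -228770
-1200 − 120 = -1320;  -6546 − 1320 = -7866;  -25866 − 7866 = -33732;  -82897 − 33732 = -116629;  -228770 − 116629 = -345399

-345399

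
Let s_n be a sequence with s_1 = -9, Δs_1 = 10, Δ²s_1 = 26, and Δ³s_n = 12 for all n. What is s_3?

37

Build the table forward from the leading diagonal:
D3: 12  12  12
D2: 26  38  50
D1: 10  36  74
s: -9  1  37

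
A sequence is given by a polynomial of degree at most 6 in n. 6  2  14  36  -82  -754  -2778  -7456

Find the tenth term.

-4, 12, 22, -118, -672, -2024, -4678
16, 10, -140, -554, -1352, -2654
-6, -150, -414, -798, -1302
-144, -264, -384, -504
-120, -120, -120
Fifth differences constant at -120.
-504 − 120 = -624;  -1302 − 624 = -1926;  -2654 − 1926 = -4580;  -4678 − 4580 = -9258;  -7456 − 9258 = -16714
-624 − 120 = -744;  -1926 − 744 = -2670;  -4580 − 2670 = -7250;  -9258 − 7250 = -16508;  -16714 − 16508 = -33222

-33222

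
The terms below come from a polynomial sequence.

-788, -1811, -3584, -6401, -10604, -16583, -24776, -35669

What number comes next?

-49796

D1: -1023, -1773, -2817, -4203, -5979, -8193, -10893
D2: -750, -1044, -1386, -1776, -2214, -2700
D3: -294, -342, -390, -438, -486
D4: -48, -48, -48, -48
Fourth differences constant at -48.
-486 − 48 = -534;  -2700 − 534 = -3234;  -10893 − 3234 = -14127;  -35669 − 14127 = -49796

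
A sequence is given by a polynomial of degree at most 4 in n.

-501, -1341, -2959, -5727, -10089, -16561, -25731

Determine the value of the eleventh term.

-103671

-840, -1618, -2768, -4362, -6472, -9170
-778, -1150, -1594, -2110, -2698
-372, -444, -516, -588
-72, -72, -72
The fourth differences are constant (-72).
-588 − 72 = -660;  -2698 − 660 = -3358;  -9170 − 3358 = -12528;  -25731 − 12528 = -38259
-660 − 72 = -732;  -3358 − 732 = -4090;  -12528 − 4090 = -16618;  -38259 − 16618 = -54877
-732 − 72 = -804;  -4090 − 804 = -4894;  -16618 − 4894 = -21512;  -54877 − 21512 = -76389
-804 − 72 = -876;  -4894 − 876 = -5770;  -21512 − 5770 = -27282;  -76389 − 27282 = -103671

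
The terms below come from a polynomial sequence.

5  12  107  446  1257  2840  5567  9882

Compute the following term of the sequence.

16301

D1: 7, 95, 339, 811, 1583, 2727, 4315
D2: 88, 244, 472, 772, 1144, 1588
D3: 156, 228, 300, 372, 444
D4: 72, 72, 72, 72
Fourth differences constant at 72.
444 + 72 = 516;  1588 + 516 = 2104;  4315 + 2104 = 6419;  9882 + 6419 = 16301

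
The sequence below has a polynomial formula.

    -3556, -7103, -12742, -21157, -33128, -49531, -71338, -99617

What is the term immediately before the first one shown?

-1513

-3547, -5639, -8415, -11971, -16403, -21807, -28279
-2092, -2776, -3556, -4432, -5404, -6472
-684, -780, -876, -972, -1068
-96, -96, -96, -96
The fourth differences are constant at -96.
Work back: -684 + 96 = -588;  -2092 + 588 = -1504;  -3547 + 1504 = -2043;  -3556 + 2043 = -1513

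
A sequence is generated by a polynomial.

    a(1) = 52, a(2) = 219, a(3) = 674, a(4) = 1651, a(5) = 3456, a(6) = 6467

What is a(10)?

First differences: 167, 455, 977, 1805, 3011
Second differences: 288, 522, 828, 1206
Third differences: 234, 306, 378
Fourth differences: 72, 72
The fourth differences are constant (72).
378 + 72 = 450;  1206 + 450 = 1656;  3011 + 1656 = 4667;  6467 + 4667 = 11134
450 + 72 = 522;  1656 + 522 = 2178;  4667 + 2178 = 6845;  11134 + 6845 = 17979
522 + 72 = 594;  2178 + 594 = 2772;  6845 + 2772 = 9617;  17979 + 9617 = 27596
594 + 72 = 666;  2772 + 666 = 3438;  9617 + 3438 = 13055;  27596 + 13055 = 40651

40651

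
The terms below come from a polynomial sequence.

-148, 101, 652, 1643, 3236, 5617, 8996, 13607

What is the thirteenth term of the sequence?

65012

249, 551, 991, 1593, 2381, 3379, 4611
302, 440, 602, 788, 998, 1232
138, 162, 186, 210, 234
24, 24, 24, 24
The fourth differences are constant (24).
234 + 24 = 258;  1232 + 258 = 1490;  4611 + 1490 = 6101;  13607 + 6101 = 19708
258 + 24 = 282;  1490 + 282 = 1772;  6101 + 1772 = 7873;  19708 + 7873 = 27581
282 + 24 = 306;  1772 + 306 = 2078;  7873 + 2078 = 9951;  27581 + 9951 = 37532
306 + 24 = 330;  2078 + 330 = 2408;  9951 + 2408 = 12359;  37532 + 12359 = 49891
330 + 24 = 354;  2408 + 354 = 2762;  12359 + 2762 = 15121;  49891 + 15121 = 65012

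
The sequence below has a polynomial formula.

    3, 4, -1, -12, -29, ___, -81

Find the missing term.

Using the first 5 terms:
D1: 1  -5  -11  -17
D2: -6  -6  -6
Constant second difference = -6.
Extend forward: -17 − 6 = -23;  -29 − 23 = -52

-52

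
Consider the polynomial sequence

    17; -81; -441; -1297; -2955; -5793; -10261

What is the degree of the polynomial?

-98, -360, -856, -1658, -2838, -4468
-262, -496, -802, -1180, -1630
-234, -306, -378, -450
-72, -72, -72
The fourth differences are constant, so the polynomial has degree 4.

4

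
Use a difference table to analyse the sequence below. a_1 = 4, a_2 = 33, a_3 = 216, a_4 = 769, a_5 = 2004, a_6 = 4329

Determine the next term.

First differences: 29, 183, 553, 1235, 2325
Second differences: 154, 370, 682, 1090
Third differences: 216, 312, 408
Fourth differences: 96, 96
Fourth differences constant at 96.
408 + 96 = 504;  1090 + 504 = 1594;  2325 + 1594 = 3919;  4329 + 3919 = 8248

8248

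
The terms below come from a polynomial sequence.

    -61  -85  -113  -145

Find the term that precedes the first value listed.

-24, -28, -32
-4, -4
The second differences are constant at -4.
Work back: -24 + 4 = -20;  -61 + 20 = -41

-41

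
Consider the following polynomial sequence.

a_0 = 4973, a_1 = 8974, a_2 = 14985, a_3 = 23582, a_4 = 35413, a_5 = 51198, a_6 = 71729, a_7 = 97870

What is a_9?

4001 , 6011 , 8597 , 11831 , 15785 , 20531 , 26141
2010 , 2586 , 3234 , 3954 , 4746 , 5610
576 , 648 , 720 , 792 , 864
72 , 72 , 72 , 72
Constant fourth difference = 72, so extend:
864 + 72 = 936;  5610 + 936 = 6546;  26141 + 6546 = 32687;  97870 + 32687 = 130557
936 + 72 = 1008;  6546 + 1008 = 7554;  32687 + 7554 = 40241;  130557 + 40241 = 170798

170798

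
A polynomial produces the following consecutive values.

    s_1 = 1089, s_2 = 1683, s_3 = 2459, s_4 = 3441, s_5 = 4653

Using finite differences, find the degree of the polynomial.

3

594, 776, 982, 1212
182, 206, 230
24, 24
The third differences are constant, so the polynomial has degree 3.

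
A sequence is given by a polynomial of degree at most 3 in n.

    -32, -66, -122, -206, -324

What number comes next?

-482

D1: -34  -56  -84  -118
D2: -22  -28  -34
D3: -6  -6
The third differences are constant (-6).
-34 − 6 = -40;  -118 − 40 = -158;  -324 − 158 = -482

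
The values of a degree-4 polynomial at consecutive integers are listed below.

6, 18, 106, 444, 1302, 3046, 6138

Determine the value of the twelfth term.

64708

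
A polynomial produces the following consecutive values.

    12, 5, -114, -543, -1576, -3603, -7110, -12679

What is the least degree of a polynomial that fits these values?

D1: -7, -119, -429, -1033, -2027, -3507, -5569
D2: -112, -310, -604, -994, -1480, -2062
D3: -198, -294, -390, -486, -582
D4: -96, -96, -96, -96
The fourth differences are constant, so the polynomial has degree 4.

4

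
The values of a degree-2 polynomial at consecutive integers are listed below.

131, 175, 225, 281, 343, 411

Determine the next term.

485

D1: 44, 50, 56, 62, 68
D2: 6, 6, 6, 6
The second differences are constant (6).
68 + 6 = 74;  411 + 74 = 485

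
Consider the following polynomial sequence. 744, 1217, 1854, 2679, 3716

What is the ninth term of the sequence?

10464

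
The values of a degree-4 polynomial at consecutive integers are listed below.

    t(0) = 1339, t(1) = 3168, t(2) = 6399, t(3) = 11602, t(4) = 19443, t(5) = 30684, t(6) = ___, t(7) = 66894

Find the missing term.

Using the first 6 terms:
1829  3231  5203  7841  11241
1402  1972  2638  3400
570  666  762
96  96
Constant fourth difference = 96.
Extend forward: 762 + 96 = 858;  3400 + 858 = 4258;  11241 + 4258 = 15499;  30684 + 15499 = 46183

46183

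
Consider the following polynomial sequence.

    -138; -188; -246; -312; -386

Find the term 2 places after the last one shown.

-558

First differences: -50, -58, -66, -74
Second differences: -8, -8, -8
Second differences constant at -8.
-74 − 8 = -82;  -386 − 82 = -468
-82 − 8 = -90;  -468 − 90 = -558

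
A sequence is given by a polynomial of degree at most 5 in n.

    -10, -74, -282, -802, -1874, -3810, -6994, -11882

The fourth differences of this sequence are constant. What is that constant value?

D1: -64, -208, -520, -1072, -1936, -3184, -4888
D2: -144, -312, -552, -864, -1248, -1704
D3: -168, -240, -312, -384, -456
D4: -72, -72, -72, -72

-72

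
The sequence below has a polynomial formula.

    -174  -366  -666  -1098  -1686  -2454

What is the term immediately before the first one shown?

-192  -300  -432  -588  -768
-108  -132  -156  -180
-24  -24  -24
The third differences are constant at -24.
Work back: -108 + 24 = -84;  -192 + 84 = -108;  -174 + 108 = -66

-66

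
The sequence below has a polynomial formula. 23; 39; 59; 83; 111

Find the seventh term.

D1: 16, 20, 24, 28
D2: 4, 4, 4
Second differences constant at 4.
28 + 4 = 32;  111 + 32 = 143
32 + 4 = 36;  143 + 36 = 179

179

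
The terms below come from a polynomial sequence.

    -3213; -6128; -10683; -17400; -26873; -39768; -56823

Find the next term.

D1: -2915, -4555, -6717, -9473, -12895, -17055
D2: -1640, -2162, -2756, -3422, -4160
D3: -522, -594, -666, -738
D4: -72, -72, -72
Constant fourth difference = -72, so extend:
-738 − 72 = -810;  -4160 − 810 = -4970;  -17055 − 4970 = -22025;  -56823 − 22025 = -78848

-78848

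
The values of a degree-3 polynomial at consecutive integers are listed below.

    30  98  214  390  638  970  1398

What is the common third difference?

12

First differences: 68, 116, 176, 248, 332, 428
Second differences: 48, 60, 72, 84, 96
Third differences: 12, 12, 12, 12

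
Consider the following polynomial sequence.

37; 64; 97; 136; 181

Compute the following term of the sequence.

232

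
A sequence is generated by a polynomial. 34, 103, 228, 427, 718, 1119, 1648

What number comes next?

First differences: 69, 125, 199, 291, 401, 529
Second differences: 56, 74, 92, 110, 128
Third differences: 18, 18, 18, 18
The third differences are constant (18).
128 + 18 = 146;  529 + 146 = 675;  1648 + 675 = 2323

2323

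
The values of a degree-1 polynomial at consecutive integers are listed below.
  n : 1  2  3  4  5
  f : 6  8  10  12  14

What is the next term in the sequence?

16

First differences: 2, 2, 2, 2
The first differences are constant (2).
14 + 2 = 16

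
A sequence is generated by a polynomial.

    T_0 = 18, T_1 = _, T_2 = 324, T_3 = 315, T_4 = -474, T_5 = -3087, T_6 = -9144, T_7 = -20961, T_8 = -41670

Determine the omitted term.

Using the last 7 terms:
D1: -9, -789, -2613, -6057, -11817, -20709
D2: -780, -1824, -3444, -5760, -8892
D3: -1044, -1620, -2316, -3132
D4: -576, -696, -816
D5: -120, -120
Constant fifth difference = -120.
Extend backward: -576 + 120 = -456;  -1044 + 456 = -588;  -780 + 588 = -192;  -9 + 192 = 183;  324 − 183 = 141

141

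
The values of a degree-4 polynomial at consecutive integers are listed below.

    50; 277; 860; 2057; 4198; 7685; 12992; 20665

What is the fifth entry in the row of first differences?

3487

First differences: 227, 583, 1197, 2141, 3487, 5307, 7673
Second differences: 356, 614, 944, 1346, 1820, 2366
Third differences: 258, 330, 402, 474, 546
Fourth differences: 72, 72, 72, 72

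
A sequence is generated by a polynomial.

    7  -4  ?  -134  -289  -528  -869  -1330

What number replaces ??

Using the last 5 terms:
D1: -155, -239, -341, -461
D2: -84, -102, -120
D3: -18, -18
Constant third difference = -18.
Extend backward: -84 + 18 = -66;  -155 + 66 = -89;  -134 + 89 = -45

-45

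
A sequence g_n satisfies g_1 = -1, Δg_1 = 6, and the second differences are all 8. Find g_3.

Build the table forward from the leading diagonal:
Δ²: 8, 8, 8
Δ: 6, 14, 22
g: -1, 5, 19

19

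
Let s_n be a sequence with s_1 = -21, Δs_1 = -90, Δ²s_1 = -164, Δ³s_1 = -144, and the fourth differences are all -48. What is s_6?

-3791

Build the table forward from the leading diagonal:
Δ⁴: -48, -48, -48, -48, -48, -48
Δ³: -144, -192, -240, -288, -336, -384
Δ²: -164, -308, -500, -740, -1028, -1364
Δ: -90, -254, -562, -1062, -1802, -2830
s: -21, -111, -365, -927, -1989, -3791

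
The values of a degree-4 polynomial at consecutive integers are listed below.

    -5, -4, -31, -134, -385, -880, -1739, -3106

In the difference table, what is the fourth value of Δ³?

D1: 1, -27, -103, -251, -495, -859, -1367
D2: -28, -76, -148, -244, -364, -508
D3: -48, -72, -96, -120, -144
D4: -24, -24, -24, -24

-120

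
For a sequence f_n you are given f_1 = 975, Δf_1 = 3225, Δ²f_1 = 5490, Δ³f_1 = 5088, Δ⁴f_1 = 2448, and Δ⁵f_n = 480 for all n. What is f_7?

Build the table forward from the leading diagonal:
Fifth differences: 480, 480, 480, 480, 480, 480, 480
Fourth differences: 2448, 2928, 3408, 3888, 4368, 4848, 5328
Third differences: 5088, 7536, 10464, 13872, 17760, 22128, 26976
Second differences: 5490, 10578, 18114, 28578, 42450, 60210, 82338
First differences: 3225, 8715, 19293, 37407, 65985, 108435, 168645
f: 975, 4200, 12915, 32208, 69615, 135600, 244035

244035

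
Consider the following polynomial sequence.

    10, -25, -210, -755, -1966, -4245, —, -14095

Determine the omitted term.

-8090

Using the first 6 terms:
D1: -35, -185, -545, -1211, -2279
D2: -150, -360, -666, -1068
D3: -210, -306, -402
D4: -96, -96
Constant fourth difference = -96.
Extend forward: -402 − 96 = -498;  -1068 − 498 = -1566;  -2279 − 1566 = -3845;  -4245 − 3845 = -8090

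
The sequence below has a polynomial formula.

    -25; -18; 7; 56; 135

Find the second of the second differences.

First differences: 7, 25, 49, 79
Second differences: 18, 24, 30
Third differences: 6, 6

24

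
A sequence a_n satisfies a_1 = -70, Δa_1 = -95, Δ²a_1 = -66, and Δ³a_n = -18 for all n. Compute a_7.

-1990

Build the table forward from the leading diagonal:
Third differences: -18, -18, -18, -18, -18, -18, -18
Second differences: -66, -84, -102, -120, -138, -156, -174
First differences: -95, -161, -245, -347, -467, -605, -761
a: -70, -165, -326, -571, -918, -1385, -1990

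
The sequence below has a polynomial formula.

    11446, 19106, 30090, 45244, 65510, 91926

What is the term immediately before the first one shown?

7660, 10984, 15154, 20266, 26416
3324, 4170, 5112, 6150
846, 942, 1038
96, 96
The fourth differences are constant at 96.
Work back: 846 − 96 = 750;  3324 − 750 = 2574;  7660 − 2574 = 5086;  11446 − 5086 = 6360

6360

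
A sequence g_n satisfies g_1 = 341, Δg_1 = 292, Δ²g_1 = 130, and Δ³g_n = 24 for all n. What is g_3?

1055

Build the table forward from the leading diagonal:
D3: 24, 24, 24
D2: 130, 154, 178
D1: 292, 422, 576
g: 341, 633, 1055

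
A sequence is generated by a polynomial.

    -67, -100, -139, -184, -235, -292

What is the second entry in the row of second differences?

First differences: -33, -39, -45, -51, -57
Second differences: -6, -6, -6, -6

-6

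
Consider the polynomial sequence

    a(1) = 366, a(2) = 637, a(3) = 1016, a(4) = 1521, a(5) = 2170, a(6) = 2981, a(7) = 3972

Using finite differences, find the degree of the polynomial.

3

D1: 271, 379, 505, 649, 811, 991
D2: 108, 126, 144, 162, 180
D3: 18, 18, 18, 18
The third differences are constant, so the polynomial has degree 3.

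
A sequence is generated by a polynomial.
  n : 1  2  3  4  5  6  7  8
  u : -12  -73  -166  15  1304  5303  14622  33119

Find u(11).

206018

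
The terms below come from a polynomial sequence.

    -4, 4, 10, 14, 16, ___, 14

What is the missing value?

Using the first 5 terms:
First differences: 8  6  4  2
Second differences: -2  -2  -2
Constant second difference = -2.
Extend forward: 2 − 2 = 0;  16 + 0 = 16

16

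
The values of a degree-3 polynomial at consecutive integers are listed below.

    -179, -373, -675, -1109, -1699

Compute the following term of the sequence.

-194 , -302 , -434 , -590
-108 , -132 , -156
-24 , -24
Third differences constant at -24.
-156 − 24 = -180;  -590 − 180 = -770;  -1699 − 770 = -2469

-2469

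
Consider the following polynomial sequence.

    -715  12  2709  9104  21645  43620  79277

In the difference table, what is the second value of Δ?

First differences: 727, 2697, 6395, 12541, 21975, 35657
Second differences: 1970, 3698, 6146, 9434, 13682
Third differences: 1728, 2448, 3288, 4248
Fourth differences: 720, 840, 960
Fifth differences: 120, 120

2697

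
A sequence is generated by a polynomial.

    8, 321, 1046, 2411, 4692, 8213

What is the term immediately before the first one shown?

-73

Δ: 313  725  1365  2281  3521
Δ²: 412  640  916  1240
Δ³: 228  276  324
Δ⁴: 48  48
The fourth differences are constant at 48.
Work back: 228 − 48 = 180;  412 − 180 = 232;  313 − 232 = 81;  8 − 81 = -73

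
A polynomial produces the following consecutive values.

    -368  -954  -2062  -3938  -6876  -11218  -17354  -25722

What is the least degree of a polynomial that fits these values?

-586, -1108, -1876, -2938, -4342, -6136, -8368
-522, -768, -1062, -1404, -1794, -2232
-246, -294, -342, -390, -438
-48, -48, -48, -48
The fourth differences are constant, so the polynomial has degree 4.

4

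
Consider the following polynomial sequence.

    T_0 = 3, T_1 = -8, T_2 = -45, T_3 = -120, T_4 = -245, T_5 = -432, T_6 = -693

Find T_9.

-2040

Δ: -11, -37, -75, -125, -187, -261
Δ²: -26, -38, -50, -62, -74
Δ³: -12, -12, -12, -12
The third differences are constant (-12).
-74 − 12 = -86;  -261 − 86 = -347;  -693 − 347 = -1040
-86 − 12 = -98;  -347 − 98 = -445;  -1040 − 445 = -1485
-98 − 12 = -110;  -445 − 110 = -555;  -1485 − 555 = -2040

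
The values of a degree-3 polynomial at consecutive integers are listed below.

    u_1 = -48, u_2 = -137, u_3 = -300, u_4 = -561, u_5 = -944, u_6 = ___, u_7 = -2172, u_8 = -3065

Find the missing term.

-1473

Using the first 5 terms:
Δ: -89, -163, -261, -383
Δ²: -74, -98, -122
Δ³: -24, -24
Constant third difference = -24.
Extend forward: -122 − 24 = -146;  -383 − 146 = -529;  -944 − 529 = -1473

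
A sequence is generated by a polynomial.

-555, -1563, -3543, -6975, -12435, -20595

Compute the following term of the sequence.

Δ: -1008 , -1980 , -3432 , -5460 , -8160
Δ²: -972 , -1452 , -2028 , -2700
Δ³: -480 , -576 , -672
Δ⁴: -96 , -96
The fourth differences are constant (-96).
-672 − 96 = -768;  -2700 − 768 = -3468;  -8160 − 3468 = -11628;  -20595 − 11628 = -32223

-32223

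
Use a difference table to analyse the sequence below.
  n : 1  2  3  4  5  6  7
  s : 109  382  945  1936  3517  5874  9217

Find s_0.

12

273, 563, 991, 1581, 2357, 3343
290, 428, 590, 776, 986
138, 162, 186, 210
24, 24, 24
The fourth differences are constant at 24.
Work back: 138 − 24 = 114;  290 − 114 = 176;  273 − 176 = 97;  109 − 97 = 12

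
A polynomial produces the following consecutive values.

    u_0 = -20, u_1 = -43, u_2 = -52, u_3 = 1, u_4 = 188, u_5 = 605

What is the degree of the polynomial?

4

D1: -23, -9, 53, 187, 417
D2: 14, 62, 134, 230
D3: 48, 72, 96
D4: 24, 24
The fourth differences are constant, so the polynomial has degree 4.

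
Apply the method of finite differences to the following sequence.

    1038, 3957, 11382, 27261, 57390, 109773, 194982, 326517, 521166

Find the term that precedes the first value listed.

Δ: 2919  7425  15879  30129  52383  85209  131535  194649
Δ²: 4506  8454  14250  22254  32826  46326  63114
Δ³: 3948  5796  8004  10572  13500  16788
Δ⁴: 1848  2208  2568  2928  3288
Δ⁵: 360  360  360  360
The fifth differences are constant at 360.
Work back: 1848 − 360 = 1488;  3948 − 1488 = 2460;  4506 − 2460 = 2046;  2919 − 2046 = 873;  1038 − 873 = 165

165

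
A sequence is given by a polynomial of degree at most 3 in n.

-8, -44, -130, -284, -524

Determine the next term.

-868

First differences: -36, -86, -154, -240
Second differences: -50, -68, -86
Third differences: -18, -18
Constant third difference = -18, so extend:
-86 − 18 = -104;  -240 − 104 = -344;  -524 − 344 = -868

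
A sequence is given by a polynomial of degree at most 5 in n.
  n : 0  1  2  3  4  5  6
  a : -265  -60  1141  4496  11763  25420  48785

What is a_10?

D1: 205, 1201, 3355, 7267, 13657, 23365
D2: 996, 2154, 3912, 6390, 9708
D3: 1158, 1758, 2478, 3318
D4: 600, 720, 840
D5: 120, 120
Fifth differences constant at 120.
840 + 120 = 960;  3318 + 960 = 4278;  9708 + 4278 = 13986;  23365 + 13986 = 37351;  48785 + 37351 = 86136
960 + 120 = 1080;  4278 + 1080 = 5358;  13986 + 5358 = 19344;  37351 + 19344 = 56695;  86136 + 56695 = 142831
1080 + 120 = 1200;  5358 + 1200 = 6558;  19344 + 6558 = 25902;  56695 + 25902 = 82597;  142831 + 82597 = 225428
1200 + 120 = 1320;  6558 + 1320 = 7878;  25902 + 7878 = 33780;  82597 + 33780 = 116377;  225428 + 116377 = 341805

341805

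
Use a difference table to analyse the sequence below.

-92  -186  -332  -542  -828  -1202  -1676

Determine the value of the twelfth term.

D1: -94, -146, -210, -286, -374, -474
D2: -52, -64, -76, -88, -100
D3: -12, -12, -12, -12
The third differences are constant (-12).
-100 − 12 = -112;  -474 − 112 = -586;  -1676 − 586 = -2262
-112 − 12 = -124;  -586 − 124 = -710;  -2262 − 710 = -2972
-124 − 12 = -136;  -710 − 136 = -846;  -2972 − 846 = -3818
-136 − 12 = -148;  -846 − 148 = -994;  -3818 − 994 = -4812
-148 − 12 = -160;  -994 − 160 = -1154;  -4812 − 1154 = -5966

-5966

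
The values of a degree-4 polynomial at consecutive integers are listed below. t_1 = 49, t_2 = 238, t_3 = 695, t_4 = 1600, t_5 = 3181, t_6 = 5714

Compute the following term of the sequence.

Δ: 189  457  905  1581  2533
Δ²: 268  448  676  952
Δ³: 180  228  276
Δ⁴: 48  48
Fourth differences constant at 48.
276 + 48 = 324;  952 + 324 = 1276;  2533 + 1276 = 3809;  5714 + 3809 = 9523

9523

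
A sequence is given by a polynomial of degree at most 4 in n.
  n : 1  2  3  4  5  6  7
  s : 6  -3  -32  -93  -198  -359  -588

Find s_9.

First differences: -9  -29  -61  -105  -161  -229
Second differences: -20  -32  -44  -56  -68
Third differences: -12  -12  -12  -12
Third differences constant at -12.
-68 − 12 = -80;  -229 − 80 = -309;  -588 − 309 = -897
-80 − 12 = -92;  -309 − 92 = -401;  -897 − 401 = -1298

-1298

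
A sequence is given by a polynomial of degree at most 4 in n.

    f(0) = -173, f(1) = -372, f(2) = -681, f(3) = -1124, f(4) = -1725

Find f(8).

-199 , -309 , -443 , -601
-110 , -134 , -158
-24 , -24
Third differences constant at -24.
-158 − 24 = -182;  -601 − 182 = -783;  -1725 − 783 = -2508
-182 − 24 = -206;  -783 − 206 = -989;  -2508 − 989 = -3497
-206 − 24 = -230;  -989 − 230 = -1219;  -3497 − 1219 = -4716
-230 − 24 = -254;  -1219 − 254 = -1473;  -4716 − 1473 = -6189

-6189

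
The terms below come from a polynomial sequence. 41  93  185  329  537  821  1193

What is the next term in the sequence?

1665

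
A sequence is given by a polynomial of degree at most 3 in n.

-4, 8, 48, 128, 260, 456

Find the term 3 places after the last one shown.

Δ: 12, 40, 80, 132, 196
Δ²: 28, 40, 52, 64
Δ³: 12, 12, 12
The third differences are constant (12).
64 + 12 = 76;  196 + 76 = 272;  456 + 272 = 728
76 + 12 = 88;  272 + 88 = 360;  728 + 360 = 1088
88 + 12 = 100;  360 + 100 = 460;  1088 + 460 = 1548

1548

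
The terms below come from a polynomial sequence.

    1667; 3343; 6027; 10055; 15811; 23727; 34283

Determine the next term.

48007

Δ: 1676 , 2684 , 4028 , 5756 , 7916 , 10556
Δ²: 1008 , 1344 , 1728 , 2160 , 2640
Δ³: 336 , 384 , 432 , 480
Δ⁴: 48 , 48 , 48
Constant fourth difference = 48, so extend:
480 + 48 = 528;  2640 + 528 = 3168;  10556 + 3168 = 13724;  34283 + 13724 = 48007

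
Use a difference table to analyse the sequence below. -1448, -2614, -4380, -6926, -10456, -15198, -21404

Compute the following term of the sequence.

-29350

D1: -1166 , -1766 , -2546 , -3530 , -4742 , -6206
D2: -600 , -780 , -984 , -1212 , -1464
D3: -180 , -204 , -228 , -252
D4: -24 , -24 , -24
Constant fourth difference = -24, so extend:
-252 − 24 = -276;  -1464 − 276 = -1740;  -6206 − 1740 = -7946;  -21404 − 7946 = -29350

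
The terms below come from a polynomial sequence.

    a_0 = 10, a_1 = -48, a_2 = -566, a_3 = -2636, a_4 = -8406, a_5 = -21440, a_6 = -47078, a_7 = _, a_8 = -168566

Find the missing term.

-92796

Using the first 7 terms:
-58  -518  -2070  -5770  -13034  -25638
-460  -1552  -3700  -7264  -12604
-1092  -2148  -3564  -5340
-1056  -1416  -1776
-360  -360
Constant fifth difference = -360.
Extend forward: -1776 − 360 = -2136;  -5340 − 2136 = -7476;  -12604 − 7476 = -20080;  -25638 − 20080 = -45718;  -47078 − 45718 = -92796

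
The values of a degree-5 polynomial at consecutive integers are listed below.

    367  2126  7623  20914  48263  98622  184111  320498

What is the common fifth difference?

480

Δ: 1759, 5497, 13291, 27349, 50359, 85489, 136387
Δ²: 3738, 7794, 14058, 23010, 35130, 50898
Δ³: 4056, 6264, 8952, 12120, 15768
Δ⁴: 2208, 2688, 3168, 3648
Δ⁵: 480, 480, 480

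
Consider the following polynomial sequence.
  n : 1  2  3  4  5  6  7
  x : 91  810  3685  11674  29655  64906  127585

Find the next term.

First differences: 719  2875  7989  17981  35251  62679
Second differences: 2156  5114  9992  17270  27428
Third differences: 2958  4878  7278  10158
Fourth differences: 1920  2400  2880
Fifth differences: 480  480
Fifth differences constant at 480.
2880 + 480 = 3360;  10158 + 3360 = 13518;  27428 + 13518 = 40946;  62679 + 40946 = 103625;  127585 + 103625 = 231210

231210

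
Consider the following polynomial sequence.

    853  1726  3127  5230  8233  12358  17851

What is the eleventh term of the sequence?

First differences: 873, 1401, 2103, 3003, 4125, 5493
Second differences: 528, 702, 900, 1122, 1368
Third differences: 174, 198, 222, 246
Fourth differences: 24, 24, 24
The fourth differences are constant (24).
246 + 24 = 270;  1368 + 270 = 1638;  5493 + 1638 = 7131;  17851 + 7131 = 24982
270 + 24 = 294;  1638 + 294 = 1932;  7131 + 1932 = 9063;  24982 + 9063 = 34045
294 + 24 = 318;  1932 + 318 = 2250;  9063 + 2250 = 11313;  34045 + 11313 = 45358
318 + 24 = 342;  2250 + 342 = 2592;  11313 + 2592 = 13905;  45358 + 13905 = 59263

59263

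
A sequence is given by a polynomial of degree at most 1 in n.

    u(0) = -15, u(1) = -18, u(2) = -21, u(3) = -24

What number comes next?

-3 , -3 , -3
Constant first difference = -3, so extend:
-24 − 3 = -27

-27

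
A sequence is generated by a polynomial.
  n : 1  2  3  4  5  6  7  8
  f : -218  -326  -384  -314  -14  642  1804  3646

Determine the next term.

6366

-108, -58, 70, 300, 656, 1162, 1842
50, 128, 230, 356, 506, 680
78, 102, 126, 150, 174
24, 24, 24, 24
The fourth differences are constant (24).
174 + 24 = 198;  680 + 198 = 878;  1842 + 878 = 2720;  3646 + 2720 = 6366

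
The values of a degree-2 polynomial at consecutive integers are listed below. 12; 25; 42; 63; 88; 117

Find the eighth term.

187

13, 17, 21, 25, 29
4, 4, 4, 4
Second differences constant at 4.
29 + 4 = 33;  117 + 33 = 150
33 + 4 = 37;  150 + 37 = 187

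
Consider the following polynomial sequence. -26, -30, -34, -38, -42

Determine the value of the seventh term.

-50

D1: -4, -4, -4, -4
First differences constant at -4.
-42 − 4 = -46
-46 − 4 = -50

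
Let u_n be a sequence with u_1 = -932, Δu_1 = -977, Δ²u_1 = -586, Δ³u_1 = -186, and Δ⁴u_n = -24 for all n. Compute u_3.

Build the table forward from the leading diagonal:
D4: -24, -24, -24
D3: -186, -210, -234
D2: -586, -772, -982
D1: -977, -1563, -2335
u: -932, -1909, -3472

-3472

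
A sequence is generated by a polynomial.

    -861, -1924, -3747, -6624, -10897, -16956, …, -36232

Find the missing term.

Using the first 6 terms:
Δ: -1063, -1823, -2877, -4273, -6059
Δ²: -760, -1054, -1396, -1786
Δ³: -294, -342, -390
Δ⁴: -48, -48
Constant fourth difference = -48.
Extend forward: -390 − 48 = -438;  -1786 − 438 = -2224;  -6059 − 2224 = -8283;  -16956 − 8283 = -25239

-25239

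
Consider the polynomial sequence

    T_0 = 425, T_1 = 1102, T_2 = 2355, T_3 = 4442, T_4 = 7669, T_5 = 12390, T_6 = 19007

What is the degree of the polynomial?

4

First differences: 677, 1253, 2087, 3227, 4721, 6617
Second differences: 576, 834, 1140, 1494, 1896
Third differences: 258, 306, 354, 402
Fourth differences: 48, 48, 48
The fourth differences are constant, so the polynomial has degree 4.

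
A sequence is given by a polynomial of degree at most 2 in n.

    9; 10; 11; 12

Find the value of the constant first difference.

D1: 1, 1, 1

1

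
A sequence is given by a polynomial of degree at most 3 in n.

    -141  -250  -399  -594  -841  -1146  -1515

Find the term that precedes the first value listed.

Δ: -109, -149, -195, -247, -305, -369
Δ²: -40, -46, -52, -58, -64
Δ³: -6, -6, -6, -6
The third differences are constant at -6.
Work back: -40 + 6 = -34;  -109 + 34 = -75;  -141 + 75 = -66

-66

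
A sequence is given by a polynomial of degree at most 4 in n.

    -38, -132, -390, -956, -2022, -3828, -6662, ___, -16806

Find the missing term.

Using the first 7 terms:
First differences: -94  -258  -566  -1066  -1806  -2834
Second differences: -164  -308  -500  -740  -1028
Third differences: -144  -192  -240  -288
Fourth differences: -48  -48  -48
Constant fourth difference = -48.
Extend forward: -288 − 48 = -336;  -1028 − 336 = -1364;  -2834 − 1364 = -4198;  -6662 − 4198 = -10860

-10860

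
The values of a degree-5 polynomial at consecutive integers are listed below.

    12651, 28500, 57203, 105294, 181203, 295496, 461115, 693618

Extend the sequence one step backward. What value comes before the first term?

15849, 28703, 48091, 75909, 114293, 165619, 232503
12854, 19388, 27818, 38384, 51326, 66884
6534, 8430, 10566, 12942, 15558
1896, 2136, 2376, 2616
240, 240, 240
The fifth differences are constant at 240.
Work back: 1896 − 240 = 1656;  6534 − 1656 = 4878;  12854 − 4878 = 7976;  15849 − 7976 = 7873;  12651 − 7873 = 4778

4778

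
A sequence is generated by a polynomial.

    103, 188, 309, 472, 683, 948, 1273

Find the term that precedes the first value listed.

Δ: 85, 121, 163, 211, 265, 325
Δ²: 36, 42, 48, 54, 60
Δ³: 6, 6, 6, 6
The third differences are constant at 6.
Work back: 36 − 6 = 30;  85 − 30 = 55;  103 − 55 = 48

48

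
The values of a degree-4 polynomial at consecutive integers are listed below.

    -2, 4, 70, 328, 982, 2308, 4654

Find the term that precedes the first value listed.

-8

D1: 6  66  258  654  1326  2346
D2: 60  192  396  672  1020
D3: 132  204  276  348
D4: 72  72  72
The fourth differences are constant at 72.
Work back: 132 − 72 = 60;  60 − 60 = 0;  6 + 0 = 6;  -2 − 6 = -8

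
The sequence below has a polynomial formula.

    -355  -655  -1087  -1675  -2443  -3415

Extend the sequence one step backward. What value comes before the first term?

-163

Δ: -300  -432  -588  -768  -972
Δ²: -132  -156  -180  -204
Δ³: -24  -24  -24
The third differences are constant at -24.
Work back: -132 + 24 = -108;  -300 + 108 = -192;  -355 + 192 = -163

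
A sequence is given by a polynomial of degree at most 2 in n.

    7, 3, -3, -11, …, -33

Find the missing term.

-21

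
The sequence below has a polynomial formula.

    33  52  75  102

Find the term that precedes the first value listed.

18

D1: 19, 23, 27
D2: 4, 4
The second differences are constant at 4.
Work back: 19 − 4 = 15;  33 − 15 = 18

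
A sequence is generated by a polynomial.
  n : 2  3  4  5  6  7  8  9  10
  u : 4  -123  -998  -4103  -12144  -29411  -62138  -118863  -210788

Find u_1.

D1: -127  -875  -3105  -8041  -17267  -32727  -56725  -91925
D2: -748  -2230  -4936  -9226  -15460  -23998  -35200
D3: -1482  -2706  -4290  -6234  -8538  -11202
D4: -1224  -1584  -1944  -2304  -2664
D5: -360  -360  -360  -360
The fifth differences are constant at -360.
Work back: -1224 + 360 = -864;  -1482 + 864 = -618;  -748 + 618 = -130;  -127 + 130 = 3;  4 − 3 = 1

1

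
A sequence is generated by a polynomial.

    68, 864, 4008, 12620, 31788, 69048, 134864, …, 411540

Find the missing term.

243108

Using the first 7 terms:
D1: 796, 3144, 8612, 19168, 37260, 65816
D2: 2348, 5468, 10556, 18092, 28556
D3: 3120, 5088, 7536, 10464
D4: 1968, 2448, 2928
D5: 480, 480
Constant fifth difference = 480.
Extend forward: 2928 + 480 = 3408;  10464 + 3408 = 13872;  28556 + 13872 = 42428;  65816 + 42428 = 108244;  134864 + 108244 = 243108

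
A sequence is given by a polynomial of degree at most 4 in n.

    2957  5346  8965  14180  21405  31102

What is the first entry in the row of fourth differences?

Δ: 2389, 3619, 5215, 7225, 9697
Δ²: 1230, 1596, 2010, 2472
Δ³: 366, 414, 462
Δ⁴: 48, 48

48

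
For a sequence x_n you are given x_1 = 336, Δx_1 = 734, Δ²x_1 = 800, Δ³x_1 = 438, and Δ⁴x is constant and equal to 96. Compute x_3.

2604

Build the table forward from the leading diagonal:
Δ⁴: 96  96  96
Δ³: 438  534  630
Δ²: 800  1238  1772
Δ: 734  1534  2772
x: 336  1070  2604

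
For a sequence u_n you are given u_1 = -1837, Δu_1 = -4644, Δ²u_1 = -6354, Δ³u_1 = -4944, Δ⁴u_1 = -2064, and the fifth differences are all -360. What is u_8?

-420619

Build the table forward from the leading diagonal:
Fifth differences: -360  -360  -360  -360  -360  -360  -360  -360
Fourth differences: -2064  -2424  -2784  -3144  -3504  -3864  -4224  -4584
Third differences: -4944  -7008  -9432  -12216  -15360  -18864  -22728  -26952
Second differences: -6354  -11298  -18306  -27738  -39954  -55314  -74178  -96906
First differences: -4644  -10998  -22296  -40602  -68340  -108294  -163608  -237786
u: -1837  -6481  -17479  -39775  -80377  -148717  -257011  -420619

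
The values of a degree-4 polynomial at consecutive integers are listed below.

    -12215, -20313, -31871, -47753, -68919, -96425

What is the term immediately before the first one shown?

First differences: -8098  -11558  -15882  -21166  -27506
Second differences: -3460  -4324  -5284  -6340
Third differences: -864  -960  -1056
Fourth differences: -96  -96
The fourth differences are constant at -96.
Work back: -864 + 96 = -768;  -3460 + 768 = -2692;  -8098 + 2692 = -5406;  -12215 + 5406 = -6809

-6809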